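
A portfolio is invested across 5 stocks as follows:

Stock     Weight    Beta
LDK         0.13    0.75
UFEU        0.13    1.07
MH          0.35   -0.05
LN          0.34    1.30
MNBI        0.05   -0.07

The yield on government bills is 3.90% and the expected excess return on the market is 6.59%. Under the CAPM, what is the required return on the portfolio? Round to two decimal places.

β_P = Σ w_i β_i = 0.13×0.75 + 0.13×1.07 + 0.35×-0.05 + 0.34×1.30 + 0.05×-0.07 = 0.6576
E(R_P) = R_f + β_P × MRP = 3.90% + 0.6576 × 6.59% = 8.23%

8.23%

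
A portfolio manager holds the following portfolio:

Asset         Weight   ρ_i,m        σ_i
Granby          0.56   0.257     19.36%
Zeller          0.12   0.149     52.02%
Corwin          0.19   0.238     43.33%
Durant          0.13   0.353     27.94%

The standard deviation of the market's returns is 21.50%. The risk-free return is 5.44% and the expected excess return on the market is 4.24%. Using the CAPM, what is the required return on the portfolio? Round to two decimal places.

6.81%

β_Granby = 0.257 × 19.36% / 21.50% = 0.2314
β_Zeller = 0.149 × 52.02% / 21.50% = 0.3605
β_Corwin = 0.238 × 43.33% / 21.50% = 0.4797
β_Durant = 0.353 × 27.94% / 21.50% = 0.4587
β_P = Σ w_i β_i = 0.56×0.2314 + 0.12×0.3605 + 0.19×0.4797 + 0.13×0.4587 = 0.3236
E(R_P) = R_f + β_P × MRP = 5.44% + 0.3236 × 4.24% = 6.81%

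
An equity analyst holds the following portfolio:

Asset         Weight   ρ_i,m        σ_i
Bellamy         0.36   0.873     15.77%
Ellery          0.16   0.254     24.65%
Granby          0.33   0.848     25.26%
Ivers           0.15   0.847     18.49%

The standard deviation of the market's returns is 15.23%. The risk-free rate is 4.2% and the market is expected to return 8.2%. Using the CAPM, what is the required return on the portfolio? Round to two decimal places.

8.24%

β_Bellamy = 0.873 × 15.77% / 15.23% = 0.9040
β_Ellery = 0.254 × 24.65% / 15.23% = 0.4111
β_Granby = 0.848 × 25.26% / 15.23% = 1.4065
β_Ivers = 0.847 × 18.49% / 15.23% = 1.0283
β_P = Σ w_i β_i = 0.36×0.9040 + 0.16×0.4111 + 0.33×1.4065 + 0.15×1.0283 = 1.0096
MRP = 8.2% − 4.2% = 4.00%
E(R_P) = R_f + β_P × MRP = 4.2% + 1.0096 × 4.0% = 8.24%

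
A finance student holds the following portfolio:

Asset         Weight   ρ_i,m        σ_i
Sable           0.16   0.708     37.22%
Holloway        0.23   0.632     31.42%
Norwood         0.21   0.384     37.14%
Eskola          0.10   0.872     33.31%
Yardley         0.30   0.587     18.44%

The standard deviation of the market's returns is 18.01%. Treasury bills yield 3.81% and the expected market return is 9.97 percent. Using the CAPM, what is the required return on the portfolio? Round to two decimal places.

9.94%

β_Sable = 0.708 × 37.22% / 18.01% = 1.4632
β_Holloway = 0.632 × 31.42% / 18.01% = 1.1026
β_Norwood = 0.384 × 37.14% / 18.01% = 0.7919
β_Eskola = 0.872 × 33.31% / 18.01% = 1.6128
β_Yardley = 0.587 × 18.44% / 18.01% = 0.6010
β_P = Σ w_i β_i = 0.16×1.4632 + 0.23×1.1026 + 0.21×0.7919 + 0.10×1.6128 + 0.30×0.6010 = 0.9956
MRP = 9.97% − 3.81% = 6.16%
E(R_P) = R_f + β_P × MRP = 3.81% + 0.9956 × 6.16% = 9.94%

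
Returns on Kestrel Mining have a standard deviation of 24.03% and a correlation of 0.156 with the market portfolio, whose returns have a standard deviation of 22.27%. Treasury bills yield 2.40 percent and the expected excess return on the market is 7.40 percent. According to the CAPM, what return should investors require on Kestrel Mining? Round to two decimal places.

3.65%

β = ρ × σ_i / σ_m = 0.156 × 24.03% / 22.27% = 0.1683
E(R) = 2.40% + 0.1683 × 7.40% = 3.65%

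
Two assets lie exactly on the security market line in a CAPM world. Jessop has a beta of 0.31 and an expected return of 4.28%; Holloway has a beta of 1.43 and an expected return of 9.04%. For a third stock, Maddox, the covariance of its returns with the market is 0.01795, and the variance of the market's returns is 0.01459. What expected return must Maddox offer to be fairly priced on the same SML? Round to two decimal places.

MRP = (9.04% − 4.28%) / (1.43 − 0.31) = 4.2500%
R_f = 4.28% − 0.31 × 4.2500% = 2.9625%
β_Maddox = Cov / Var(R_m) = 0.01795 / 0.01459 = 1.2303
E(R_Maddox) = R_f + β × MRP = 2.9625% + 1.2303 × 4.2500% = 8.19%

8.19%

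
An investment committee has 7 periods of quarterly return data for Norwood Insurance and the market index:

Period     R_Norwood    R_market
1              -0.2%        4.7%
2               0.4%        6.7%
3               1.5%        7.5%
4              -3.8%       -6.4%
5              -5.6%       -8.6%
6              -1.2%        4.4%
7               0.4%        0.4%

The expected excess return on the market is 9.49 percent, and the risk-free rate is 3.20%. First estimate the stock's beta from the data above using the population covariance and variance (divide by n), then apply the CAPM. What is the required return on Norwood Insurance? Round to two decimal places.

Mean R_i = (-0.2 + 0.4 + 1.5 − 3.8 − 5.6 − 1.2 + 0.4) / 7 = -1.2143%
Mean R_m = (4.7 + 6.7 + 7.5 − 6.4 − 8.6 + 4.4 + 0.4) / 7 = 1.2429%
Σ(R_i − R̄_i)(R_m − R̄_m) = 90.9143  ⇒  Cov = 90.9143 / 7 = 12.9878
Σ(R_m − R̄_m)² = 246.8571  ⇒  Var(R_m) = 246.8571 / 7 = 35.2653
β = Cov / Var(R_m) = 12.9878 / 35.2653 = 0.3683
E(R) = R_f + β × MRP = 3.20% + 0.3683 × 9.49% = 6.70%

6.70%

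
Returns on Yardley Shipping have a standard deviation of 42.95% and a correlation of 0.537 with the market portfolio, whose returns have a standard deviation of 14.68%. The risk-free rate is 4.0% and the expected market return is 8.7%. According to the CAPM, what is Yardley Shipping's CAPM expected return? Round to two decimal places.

β = ρ × σ_i / σ_m = 0.537 × 42.95% / 14.68% = 1.5711
MRP = 8.7% − 4.0% = 4.70%
E(R) = 4.0% + 1.5711 × 4.7% = 11.38%

11.38%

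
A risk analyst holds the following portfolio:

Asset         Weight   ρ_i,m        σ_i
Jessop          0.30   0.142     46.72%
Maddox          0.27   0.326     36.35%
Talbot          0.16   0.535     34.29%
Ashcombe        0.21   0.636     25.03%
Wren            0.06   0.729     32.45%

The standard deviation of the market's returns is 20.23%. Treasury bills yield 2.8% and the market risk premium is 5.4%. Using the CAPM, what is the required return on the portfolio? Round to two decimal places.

β_Jessop = 0.142 × 46.72% / 20.23% = 0.3279
β_Maddox = 0.326 × 36.35% / 20.23% = 0.5858
β_Talbot = 0.535 × 34.29% / 20.23% = 0.9068
β_Ashcombe = 0.636 × 25.03% / 20.23% = 0.7869
β_Wren = 0.729 × 32.45% / 20.23% = 1.1694
β_P = Σ w_i β_i = 0.30×0.3279 + 0.27×0.5858 + 0.16×0.9068 + 0.21×0.7869 + 0.06×1.1694 = 0.6370
E(R_P) = R_f + β_P × MRP = 2.8% + 0.6370 × 5.4% = 6.24%

6.24%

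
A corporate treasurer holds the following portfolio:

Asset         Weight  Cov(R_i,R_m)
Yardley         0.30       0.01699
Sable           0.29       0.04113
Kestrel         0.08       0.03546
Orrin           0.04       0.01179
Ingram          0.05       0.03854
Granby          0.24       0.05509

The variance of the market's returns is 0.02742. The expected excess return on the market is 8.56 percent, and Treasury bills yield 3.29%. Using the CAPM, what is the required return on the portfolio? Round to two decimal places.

14.37%

β_Yardley = 0.01699 / 0.02742 = 0.6196
β_Sable = 0.04113 / 0.02742 = 1.5000
β_Kestrel = 0.03546 / 0.02742 = 1.2932
β_Orrin = 0.01179 / 0.02742 = 0.4300
β_Ingram = 0.03854 / 0.02742 = 1.4055
β_Granby = 0.05509 / 0.02742 = 2.0091
β_P = Σ w_i β_i = 0.30×0.6196 + 0.29×1.5000 + 0.08×1.2932 + 0.04×0.4300 + 0.05×1.4055 + 0.24×2.0091 = 1.2940
E(R_P) = R_f + β_P × MRP = 3.29% + 1.2940 × 8.56% = 14.37%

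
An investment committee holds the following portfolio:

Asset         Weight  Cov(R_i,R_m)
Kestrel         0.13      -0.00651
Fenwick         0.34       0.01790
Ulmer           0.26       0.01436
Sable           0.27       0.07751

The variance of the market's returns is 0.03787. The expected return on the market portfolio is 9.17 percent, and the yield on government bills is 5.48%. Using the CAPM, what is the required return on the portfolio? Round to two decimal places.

β_Kestrel = -0.00651 / 0.03787 = -0.1719
β_Fenwick = 0.01790 / 0.03787 = 0.4727
β_Ulmer = 0.01436 / 0.03787 = 0.3792
β_Sable = 0.07751 / 0.03787 = 2.0467
β_P = Σ w_i β_i = 0.13×-0.1719 + 0.34×0.4727 + 0.26×0.3792 + 0.27×2.0467 = 0.7896
MRP = 9.17% − 5.48% = 3.69%
E(R_P) = R_f + β_P × MRP = 5.48% + 0.7896 × 3.69% = 8.39%

8.39%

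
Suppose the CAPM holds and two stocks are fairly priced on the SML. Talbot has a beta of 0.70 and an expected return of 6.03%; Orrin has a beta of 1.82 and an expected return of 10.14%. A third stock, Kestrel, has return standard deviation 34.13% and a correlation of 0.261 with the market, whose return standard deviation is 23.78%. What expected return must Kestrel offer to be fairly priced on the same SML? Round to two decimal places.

MRP = (10.14% − 6.03%) / (1.82 − 0.70) = 3.6696%
R_f = 6.03% − 0.70 × 3.6696% = 3.4613%
β_Kestrel = ρ·σ_i/σ_m = 0.261 × 34.13 / 23.78 = 0.3746
E(R_Kestrel) = R_f + β × MRP = 3.4613% + 0.3746 × 3.6696% = 4.84%

4.84%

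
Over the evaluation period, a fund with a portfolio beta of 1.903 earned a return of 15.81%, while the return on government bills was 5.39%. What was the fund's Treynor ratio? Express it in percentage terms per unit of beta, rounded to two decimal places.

5.48%

Treynor = (R_P − R_f) / β_P = (15.81% − 5.39%) / 1.9030 = 10.42% / 1.9030 = 5.48%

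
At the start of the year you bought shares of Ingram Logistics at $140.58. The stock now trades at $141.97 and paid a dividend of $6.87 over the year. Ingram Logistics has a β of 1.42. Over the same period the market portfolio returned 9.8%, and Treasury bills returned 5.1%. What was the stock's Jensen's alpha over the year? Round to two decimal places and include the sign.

-5.90%

Realised HPR = (P1 + D1 − P0) / P0 = (141.97 + 6.87 − 140.58) / 140.58 = 8.26 / 140.58 = 5.8757%
MRP = 9.8% − 5.1% = 4.70%
CAPM required = R_f + β·MRP = 5.1% + 1.42 × 4.7% = 11.7740%
α = realised − required = 5.8757% − 11.7740% = -5.90%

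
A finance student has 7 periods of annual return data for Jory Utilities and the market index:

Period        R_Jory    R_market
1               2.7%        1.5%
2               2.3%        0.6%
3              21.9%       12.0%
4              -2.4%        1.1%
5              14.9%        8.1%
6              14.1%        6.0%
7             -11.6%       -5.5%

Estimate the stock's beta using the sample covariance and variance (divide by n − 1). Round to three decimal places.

Mean R_i = (2.7 + 2.3 + 21.9 − 2.4 + 14.9 + 14.1 − 11.6) / 7 = 5.9857%
Mean R_m = (1.5 + 0.6 + 12.0 + 1.1 + 8.1 + 6.0 − 5.5) / 7 = 3.4000%
Σ(R_i − R̄_i)(R_m − R̄_m) = 392.2200  ⇒  Cov = 392.2200 / 6 = 65.3700
Σ(R_m − R̄_m)² = 198.7600  ⇒  Var(R_m) = 198.7600 / 6 = 33.1267
β = Cov / Var(R_m) = 65.3700 / 33.1267 = 1.9733

1.973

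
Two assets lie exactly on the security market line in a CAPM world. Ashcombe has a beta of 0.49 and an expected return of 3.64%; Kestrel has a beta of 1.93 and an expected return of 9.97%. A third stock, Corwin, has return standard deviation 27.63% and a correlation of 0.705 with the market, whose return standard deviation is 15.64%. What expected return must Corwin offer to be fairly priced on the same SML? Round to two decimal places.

6.96%

MRP = (9.97% − 3.64%) / (1.93 − 0.49) = 4.3958%
R_f = 3.64% − 0.49 × 4.3958% = 1.4861%
β_Corwin = ρ·σ_i/σ_m = 0.705 × 27.63 / 15.64 = 1.2455
E(R_Corwin) = R_f + β × MRP = 1.4861% + 1.2455 × 4.3958% = 6.96%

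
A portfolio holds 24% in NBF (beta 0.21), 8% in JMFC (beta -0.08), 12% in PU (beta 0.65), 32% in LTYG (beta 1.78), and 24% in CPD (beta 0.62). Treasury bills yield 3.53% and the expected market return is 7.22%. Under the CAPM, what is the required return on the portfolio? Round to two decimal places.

β_P = Σ w_i β_i = 0.24×0.21 + 0.08×-0.08 + 0.12×0.65 + 0.32×1.78 + 0.24×0.62 = 0.8404
MRP = 7.22% − 3.53% = 3.69%
E(R_P) = R_f + β_P × MRP = 3.53% + 0.8404 × 3.69% = 6.63%

6.63%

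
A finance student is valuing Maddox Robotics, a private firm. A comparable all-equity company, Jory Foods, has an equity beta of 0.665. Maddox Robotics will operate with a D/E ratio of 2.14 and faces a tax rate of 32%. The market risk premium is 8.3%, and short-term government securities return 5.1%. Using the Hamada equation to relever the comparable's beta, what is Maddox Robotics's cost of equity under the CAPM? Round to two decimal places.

18.65%

β_L = β_U × [1 + (1 − t)(D/E)] = 0.665 × [1 + (1 − 0.32) × 2.14]
    = 0.665 × [1 + 0.68 × 2.14] = 0.665 × 2.4552 = 1.6327
E(R) = R_f + β_L × MRP = 5.1% + 1.6327 × 8.3% = 18.65%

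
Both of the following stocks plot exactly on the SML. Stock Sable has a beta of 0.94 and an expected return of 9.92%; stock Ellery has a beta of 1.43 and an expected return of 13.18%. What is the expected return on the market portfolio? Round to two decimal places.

Both satisfy E(R) = R_f + β·MRP, so the slope of the SML is
MRP = (13.18% − 9.92%) / (1.43 − 0.94) = 3.26% / 0.49 = 6.6531%
R_f = E(R_Sable) − β_Sable·MRP = 9.92% − 0.94 × 6.6531% = 3.6661%
E(R_m) = R_f + MRP = 3.6661% + 6.6531% = 10.32%

10.32%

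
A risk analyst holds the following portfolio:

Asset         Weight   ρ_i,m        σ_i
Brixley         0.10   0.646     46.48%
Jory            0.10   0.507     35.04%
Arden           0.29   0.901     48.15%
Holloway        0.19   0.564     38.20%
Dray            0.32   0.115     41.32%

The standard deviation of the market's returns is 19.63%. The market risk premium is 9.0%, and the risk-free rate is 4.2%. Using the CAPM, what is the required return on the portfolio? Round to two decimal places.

β_Brixley = 0.646 × 46.48% / 19.63% = 1.5296
β_Jory = 0.507 × 35.04% / 19.63% = 0.9050
β_Arden = 0.901 × 48.15% / 19.63% = 2.2100
β_Holloway = 0.564 × 38.20% / 19.63% = 1.0975
β_Dray = 0.115 × 41.32% / 19.63% = 0.2421
β_P = Σ w_i β_i = 0.10×1.5296 + 0.10×0.9050 + 0.29×2.2100 + 0.19×1.0975 + 0.32×0.2421 = 1.1704
E(R_P) = R_f + β_P × MRP = 4.2% + 1.1704 × 9.0% = 14.73%

14.73%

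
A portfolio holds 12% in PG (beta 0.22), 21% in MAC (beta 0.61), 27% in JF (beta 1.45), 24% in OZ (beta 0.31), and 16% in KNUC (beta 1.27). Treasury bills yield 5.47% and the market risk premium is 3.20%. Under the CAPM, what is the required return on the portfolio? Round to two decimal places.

β_P = Σ w_i β_i = 0.12×0.22 + 0.21×0.61 + 0.27×1.45 + 0.24×0.31 + 0.16×1.27 = 0.8236
E(R_P) = R_f + β_P × MRP = 5.47% + 0.8236 × 3.20% = 8.11%

8.11%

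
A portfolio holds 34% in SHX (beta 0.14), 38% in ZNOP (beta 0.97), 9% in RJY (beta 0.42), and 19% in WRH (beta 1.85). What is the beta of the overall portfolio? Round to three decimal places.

β_P = Σ w_i β_i = 0.34×0.14 + 0.38×0.97 + 0.09×0.42 + 0.19×1.85 = 0.8055

0.806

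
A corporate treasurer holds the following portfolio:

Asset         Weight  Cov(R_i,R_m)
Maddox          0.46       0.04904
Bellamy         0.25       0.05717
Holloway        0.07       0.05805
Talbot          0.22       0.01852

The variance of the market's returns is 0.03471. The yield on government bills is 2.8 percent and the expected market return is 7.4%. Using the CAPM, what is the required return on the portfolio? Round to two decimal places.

β_Maddox = 0.04904 / 0.03471 = 1.4128
β_Bellamy = 0.05717 / 0.03471 = 1.6471
β_Holloway = 0.05805 / 0.03471 = 1.6724
β_Talbot = 0.01852 / 0.03471 = 0.5336
β_P = Σ w_i β_i = 0.46×1.4128 + 0.25×1.6471 + 0.07×1.6724 + 0.22×0.5336 = 1.2961
MRP = 7.4% − 2.8% = 4.60%
E(R_P) = R_f + β_P × MRP = 2.8% + 1.2961 × 4.6% = 8.76%

8.76%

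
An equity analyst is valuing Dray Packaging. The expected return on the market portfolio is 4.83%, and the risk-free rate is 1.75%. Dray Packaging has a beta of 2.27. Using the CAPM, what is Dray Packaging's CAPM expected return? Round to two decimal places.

8.74%

Market risk premium = E(R_m) − R_f = 4.83% − 1.75% = 3.08%
E(R) = R_f + β × MRP = 1.75% + 2.27 × 3.08% = 8.74%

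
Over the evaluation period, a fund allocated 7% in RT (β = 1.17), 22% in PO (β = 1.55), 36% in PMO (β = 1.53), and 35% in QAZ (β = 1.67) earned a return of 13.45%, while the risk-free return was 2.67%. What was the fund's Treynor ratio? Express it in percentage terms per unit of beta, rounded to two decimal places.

β_P = 0.07×1.17 + 0.22×1.55 + 0.36×1.53 + 0.35×1.67 = 1.5582
Treynor = (R_P − R_f) / β_P = (13.45% − 2.67%) / 1.5582 = 10.78% / 1.5582 = 6.92%

6.92%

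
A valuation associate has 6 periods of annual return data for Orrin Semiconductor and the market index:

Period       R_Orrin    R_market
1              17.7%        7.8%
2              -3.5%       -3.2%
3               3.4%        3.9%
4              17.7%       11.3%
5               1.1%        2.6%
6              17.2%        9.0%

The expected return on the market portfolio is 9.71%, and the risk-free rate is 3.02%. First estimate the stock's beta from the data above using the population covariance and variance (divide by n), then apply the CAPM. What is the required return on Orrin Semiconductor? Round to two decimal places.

Mean R_i = (17.7 − 3.5 + 3.4 + 17.7 + 1.1 + 17.2) / 6 = 8.9333%
Mean R_m = (7.8 − 3.2 + 3.9 + 11.3 + 2.6 + 9.0) / 6 = 5.2333%
Σ(R_i − R̄_i)(R_m − R̄_m) = 239.6833  ⇒  Cov = 239.6833 / 6 = 39.9472
Σ(R_m − R̄_m)² = 137.4133  ⇒  Var(R_m) = 137.4133 / 6 = 22.9022
β = Cov / Var(R_m) = 39.9472 / 22.9022 = 1.7443
MRP = 9.71% − 3.02% = 6.69%
E(R) = R_f + β × MRP = 3.02% + 1.7443 × 6.69% = 14.69%

14.69%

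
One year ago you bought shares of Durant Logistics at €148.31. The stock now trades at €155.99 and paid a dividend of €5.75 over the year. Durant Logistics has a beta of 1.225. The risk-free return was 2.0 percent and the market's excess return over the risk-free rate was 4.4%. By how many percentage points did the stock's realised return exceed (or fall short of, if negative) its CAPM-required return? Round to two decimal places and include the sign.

+1.67%

Realised HPR = (P1 + D1 − P0) / P0 = (155.99 + 5.75 − 148.31) / 148.31 = 13.43 / 148.31 = 9.0554%
CAPM required = R_f + β·MRP = 2.0% + 1.225 × 4.4% = 7.3900%
α = realised − required = 9.0554% − 7.3900% = +1.67%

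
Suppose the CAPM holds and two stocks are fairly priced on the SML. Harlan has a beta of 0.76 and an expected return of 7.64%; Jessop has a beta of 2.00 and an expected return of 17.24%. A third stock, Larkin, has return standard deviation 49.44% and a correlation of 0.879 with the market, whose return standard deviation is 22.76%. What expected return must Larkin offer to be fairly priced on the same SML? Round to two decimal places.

MRP = (17.24% − 7.64%) / (2.00 − 0.76) = 7.7419%
R_f = 7.64% − 0.76 × 7.7419% = 1.7562%
β_Larkin = ρ·σ_i/σ_m = 0.879 × 49.44 / 22.76 = 1.9094
E(R_Larkin) = R_f + β × MRP = 1.7562% + 1.9094 × 7.7419% = 16.54%

16.54%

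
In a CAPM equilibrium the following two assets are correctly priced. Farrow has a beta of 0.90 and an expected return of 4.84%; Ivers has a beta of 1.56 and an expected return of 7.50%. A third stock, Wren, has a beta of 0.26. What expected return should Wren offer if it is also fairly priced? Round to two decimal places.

MRP (SML slope) = (7.50% − 4.84%) / (1.56 − 0.90) = 2.66% / 0.66 = 4.0303%
R_f (intercept) = 4.84% − 0.90 × 4.0303% = 1.2127%
E(R_Wren) = R_f + β × MRP = 1.2127% + 0.26 × 4.0303% = 2.26%

2.26%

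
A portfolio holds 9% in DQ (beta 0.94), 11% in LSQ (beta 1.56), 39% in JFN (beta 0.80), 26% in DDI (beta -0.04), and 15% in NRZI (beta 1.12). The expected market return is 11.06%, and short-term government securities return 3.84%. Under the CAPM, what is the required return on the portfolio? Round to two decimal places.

β_P = Σ w_i β_i = 0.09×0.94 + 0.11×1.56 + 0.39×0.80 + 0.26×-0.04 + 0.15×1.12 = 0.7258
MRP = 11.06% − 3.84% = 7.22%
E(R_P) = R_f + β_P × MRP = 3.84% + 0.7258 × 7.22% = 9.08%

9.08%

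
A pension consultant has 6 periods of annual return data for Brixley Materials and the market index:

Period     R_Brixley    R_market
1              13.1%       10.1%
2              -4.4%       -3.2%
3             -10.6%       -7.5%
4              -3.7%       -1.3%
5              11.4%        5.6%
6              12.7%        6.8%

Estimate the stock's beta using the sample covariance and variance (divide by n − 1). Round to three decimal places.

1.519

Mean R_i = (13.1 − 4.4 − 10.6 − 3.7 + 11.4 + 12.7) / 6 = 3.0833%
Mean R_m = (10.1 − 3.2 − 7.5 − 1.3 + 5.6 + 6.8) / 6 = 1.7500%
Σ(R_i − R̄_i)(R_m − R̄_m) = 348.5250  ⇒  Cov = 348.5250 / 5 = 69.7050
Σ(R_m − R̄_m)² = 229.4150  ⇒  Var(R_m) = 229.4150 / 5 = 45.8830
β = Cov / Var(R_m) = 69.7050 / 45.8830 = 1.5192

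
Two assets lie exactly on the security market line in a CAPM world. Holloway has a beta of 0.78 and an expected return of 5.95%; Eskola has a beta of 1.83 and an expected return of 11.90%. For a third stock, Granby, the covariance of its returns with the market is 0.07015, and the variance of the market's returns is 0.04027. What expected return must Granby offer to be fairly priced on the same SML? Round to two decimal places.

MRP = (11.90% − 5.95%) / (1.83 − 0.78) = 5.6667%
R_f = 5.95% − 0.78 × 5.6667% = 1.5300%
β_Granby = Cov / Var(R_m) = 0.07015 / 0.04027 = 1.7420
E(R_Granby) = R_f + β × MRP = 1.5300% + 1.7420 × 5.6667% = 11.40%

11.40%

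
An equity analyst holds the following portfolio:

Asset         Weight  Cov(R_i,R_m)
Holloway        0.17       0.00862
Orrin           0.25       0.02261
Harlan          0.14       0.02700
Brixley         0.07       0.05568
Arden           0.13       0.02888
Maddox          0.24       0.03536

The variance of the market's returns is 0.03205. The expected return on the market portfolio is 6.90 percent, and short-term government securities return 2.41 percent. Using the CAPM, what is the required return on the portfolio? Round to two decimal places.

β_Holloway = 0.00862 / 0.03205 = 0.2690
β_Orrin = 0.02261 / 0.03205 = 0.7055
β_Harlan = 0.02700 / 0.03205 = 0.8424
β_Brixley = 0.05568 / 0.03205 = 1.7373
β_Arden = 0.02888 / 0.03205 = 0.9011
β_Maddox = 0.03536 / 0.03205 = 1.1033
β_P = Σ w_i β_i = 0.17×0.2690 + 0.25×0.7055 + 0.14×0.8424 + 0.07×1.7373 + 0.13×0.9011 + 0.24×1.1033 = 0.8436
MRP = 6.90% − 2.41% = 4.49%
E(R_P) = R_f + β_P × MRP = 2.41% + 0.8436 × 4.49% = 6.20%

6.20%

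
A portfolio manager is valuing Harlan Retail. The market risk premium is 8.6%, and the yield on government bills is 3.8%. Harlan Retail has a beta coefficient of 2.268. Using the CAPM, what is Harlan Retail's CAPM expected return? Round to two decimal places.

23.30%

E(R) = R_f + β × MRP = 3.8% + 2.268 × 8.6% = 23.30%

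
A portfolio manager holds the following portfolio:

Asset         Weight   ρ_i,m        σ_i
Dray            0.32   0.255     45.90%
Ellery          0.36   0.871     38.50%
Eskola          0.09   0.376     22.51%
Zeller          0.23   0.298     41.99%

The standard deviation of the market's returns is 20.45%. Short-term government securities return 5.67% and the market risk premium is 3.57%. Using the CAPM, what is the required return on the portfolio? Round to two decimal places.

9.07%

β_Dray = 0.255 × 45.90% / 20.45% = 0.5723
β_Ellery = 0.871 × 38.50% / 20.45% = 1.6398
β_Eskola = 0.376 × 22.51% / 20.45% = 0.4139
β_Zeller = 0.298 × 41.99% / 20.45% = 0.6119
β_P = Σ w_i β_i = 0.32×0.5723 + 0.36×1.6398 + 0.09×0.4139 + 0.23×0.6119 = 0.9515
E(R_P) = R_f + β_P × MRP = 5.67% + 0.9515 × 3.57% = 9.07%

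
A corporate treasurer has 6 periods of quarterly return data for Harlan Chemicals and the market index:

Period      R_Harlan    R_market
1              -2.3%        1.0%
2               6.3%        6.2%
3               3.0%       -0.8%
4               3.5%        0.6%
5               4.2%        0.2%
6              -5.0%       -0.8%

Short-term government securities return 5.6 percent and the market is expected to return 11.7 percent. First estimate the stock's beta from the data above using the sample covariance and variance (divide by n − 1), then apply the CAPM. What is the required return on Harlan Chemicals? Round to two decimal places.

Mean R_i = (-2.3 + 6.3 + 3.0 + 3.5 + 4.2 − 5.0) / 6 = 1.6167%
Mean R_m = (1.0 + 6.2 − 0.8 + 0.6 + 0.2 − 0.8) / 6 = 1.0667%
Σ(R_i − R̄_i)(R_m − R̄_m) = 30.9533  ⇒  Cov = 30.9533 / 5 = 6.1907
Σ(R_m − R̄_m)² = 34.2933  ⇒  Var(R_m) = 34.2933 / 5 = 6.8587
β = Cov / Var(R_m) = 6.1907 / 6.8587 = 0.9026
MRP = 11.7% − 5.6% = 6.10%
E(R) = R_f + β × MRP = 5.6% + 0.9026 × 6.1% = 11.11%

11.11%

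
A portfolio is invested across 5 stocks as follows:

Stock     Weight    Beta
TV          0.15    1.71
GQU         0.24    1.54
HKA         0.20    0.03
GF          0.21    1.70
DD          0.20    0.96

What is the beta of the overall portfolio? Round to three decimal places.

β_P = Σ w_i β_i = 0.15×1.71 + 0.24×1.54 + 0.20×0.03 + 0.21×1.70 + 0.20×0.96 = 1.1811

1.181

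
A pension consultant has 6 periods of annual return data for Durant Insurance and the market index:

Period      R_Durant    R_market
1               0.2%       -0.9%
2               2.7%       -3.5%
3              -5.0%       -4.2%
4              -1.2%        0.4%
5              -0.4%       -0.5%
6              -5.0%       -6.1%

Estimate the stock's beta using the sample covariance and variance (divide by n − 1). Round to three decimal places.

0.633

Mean R_i = (0.2 + 2.7 − 5.0 − 1.2 − 0.4 − 5.0) / 6 = -1.4500%
Mean R_m = (-0.9 − 3.5 − 4.2 + 0.4 − 0.5 − 6.1) / 6 = -2.4667%
Σ(R_i − R̄_i)(R_m − R̄_m) = 20.1300  ⇒  Cov = 20.1300 / 5 = 4.0260
Σ(R_m − R̄_m)² = 31.8133  ⇒  Var(R_m) = 31.8133 / 5 = 6.3627
β = Cov / Var(R_m) = 4.0260 / 6.3627 = 0.6328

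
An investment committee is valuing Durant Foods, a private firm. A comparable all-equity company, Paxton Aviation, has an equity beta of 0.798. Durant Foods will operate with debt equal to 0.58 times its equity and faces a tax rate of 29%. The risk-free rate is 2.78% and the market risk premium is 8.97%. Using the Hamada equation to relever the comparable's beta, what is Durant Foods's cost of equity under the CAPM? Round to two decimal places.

β_L = β_U × [1 + (1 − t)(D/E)] = 0.798 × [1 + (1 − 0.29) × 0.58]
    = 0.798 × [1 + 0.71 × 0.58] = 0.798 × 1.4118 = 1.1266
E(R) = R_f + β_L × MRP = 2.78% + 1.1266 × 8.97% = 12.89%

12.89%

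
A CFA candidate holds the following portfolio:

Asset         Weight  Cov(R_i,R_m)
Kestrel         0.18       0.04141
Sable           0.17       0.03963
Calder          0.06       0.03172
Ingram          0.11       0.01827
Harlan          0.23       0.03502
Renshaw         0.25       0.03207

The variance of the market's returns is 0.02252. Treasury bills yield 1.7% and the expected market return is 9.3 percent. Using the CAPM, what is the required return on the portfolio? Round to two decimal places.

13.23%

β_Kestrel = 0.04141 / 0.02252 = 1.8388
β_Sable = 0.03963 / 0.02252 = 1.7598
β_Calder = 0.03172 / 0.02252 = 1.4085
β_Ingram = 0.01827 / 0.02252 = 0.8113
β_Harlan = 0.03502 / 0.02252 = 1.5551
β_Renshaw = 0.03207 / 0.02252 = 1.4241
β_P = Σ w_i β_i = 0.18×1.8388 + 0.17×1.7598 + 0.06×1.4085 + 0.11×0.8113 + 0.23×1.5551 + 0.25×1.4241 = 1.5176
MRP = 9.3% − 1.7% = 7.60%
E(R_P) = R_f + β_P × MRP = 1.7% + 1.5176 × 7.6% = 13.23%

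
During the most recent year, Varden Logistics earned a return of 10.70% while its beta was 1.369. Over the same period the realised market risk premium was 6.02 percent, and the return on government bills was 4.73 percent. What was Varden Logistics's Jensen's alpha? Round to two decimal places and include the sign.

CAPM benchmark = R_f + β(R_m − R_f) = 4.73% + 1.369 × 6.02% = 12.97138%
α = actual − benchmark = 10.70% − 12.97138% = -2.27%

-2.27%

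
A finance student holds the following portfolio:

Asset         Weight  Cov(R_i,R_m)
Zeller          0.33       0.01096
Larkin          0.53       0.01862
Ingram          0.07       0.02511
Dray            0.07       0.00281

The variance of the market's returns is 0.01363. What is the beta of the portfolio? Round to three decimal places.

1.133

β_Zeller = 0.01096 / 0.01363 = 0.8041
β_Larkin = 0.01862 / 0.01363 = 1.3661
β_Ingram = 0.02511 / 0.01363 = 1.8423
β_Dray = 0.00281 / 0.01363 = 0.2062
β_P = Σ w_i β_i = 0.33×0.8041 + 0.53×1.3661 + 0.07×1.8423 + 0.07×0.2062 = 1.1328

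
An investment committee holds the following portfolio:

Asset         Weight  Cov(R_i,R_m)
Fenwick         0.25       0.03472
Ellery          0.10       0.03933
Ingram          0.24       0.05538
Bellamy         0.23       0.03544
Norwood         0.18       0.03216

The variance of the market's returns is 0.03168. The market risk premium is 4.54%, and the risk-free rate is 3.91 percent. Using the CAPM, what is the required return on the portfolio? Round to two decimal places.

9.62%

β_Fenwick = 0.03472 / 0.03168 = 1.0960
β_Ellery = 0.03933 / 0.03168 = 1.2415
β_Ingram = 0.05538 / 0.03168 = 1.7481
β_Bellamy = 0.03544 / 0.03168 = 1.1187
β_Norwood = 0.03216 / 0.03168 = 1.0152
β_P = Σ w_i β_i = 0.25×1.0960 + 0.10×1.2415 + 0.24×1.7481 + 0.23×1.1187 + 0.18×1.0152 = 1.2577
E(R_P) = R_f + β_P × MRP = 3.91% + 1.2577 × 4.54% = 9.62%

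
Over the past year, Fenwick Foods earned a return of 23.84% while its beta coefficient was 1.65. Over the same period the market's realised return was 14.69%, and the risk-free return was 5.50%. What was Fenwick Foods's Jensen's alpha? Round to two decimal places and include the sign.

Market excess return = 14.69% − 5.50% = 9.19%
CAPM benchmark = R_f + β(R_m − R_f) = 5.50% + 1.65 × 9.19% = 20.6635%
α = actual − benchmark = 23.84% − 20.6635% = +3.18%

+3.18%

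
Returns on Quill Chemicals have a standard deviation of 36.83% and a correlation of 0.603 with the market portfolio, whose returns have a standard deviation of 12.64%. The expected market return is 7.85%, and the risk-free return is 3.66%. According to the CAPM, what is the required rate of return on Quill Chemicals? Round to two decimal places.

β = ρ × σ_i / σ_m = 0.603 × 36.83% / 12.64% = 1.7570
MRP = 7.85% − 3.66% = 4.19%
E(R) = 3.66% + 1.7570 × 4.19% = 11.02%

11.02%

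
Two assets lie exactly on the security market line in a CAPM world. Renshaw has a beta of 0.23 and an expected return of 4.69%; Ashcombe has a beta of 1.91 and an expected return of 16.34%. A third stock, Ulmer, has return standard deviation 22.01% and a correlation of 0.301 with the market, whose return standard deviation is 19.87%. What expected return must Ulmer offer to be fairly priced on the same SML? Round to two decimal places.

MRP = (16.34% − 4.69%) / (1.91 − 0.23) = 6.9345%
R_f = 4.69% − 0.23 × 6.9345% = 3.0951%
β_Ulmer = ρ·σ_i/σ_m = 0.301 × 22.01 / 19.87 = 0.3334
E(R_Ulmer) = R_f + β × MRP = 3.0951% + 0.3334 × 6.9345% = 5.41%

5.41%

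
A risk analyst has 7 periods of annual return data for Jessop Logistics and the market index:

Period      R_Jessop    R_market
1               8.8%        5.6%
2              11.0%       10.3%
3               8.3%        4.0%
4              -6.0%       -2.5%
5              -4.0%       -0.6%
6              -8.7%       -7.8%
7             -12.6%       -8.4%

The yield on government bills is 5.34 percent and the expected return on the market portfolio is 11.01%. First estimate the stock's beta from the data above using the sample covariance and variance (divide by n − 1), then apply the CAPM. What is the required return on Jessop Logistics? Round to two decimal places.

Mean R_i = (8.8 + 11.0 + 8.3 − 6.0 − 4.0 − 8.7 − 12.6) / 7 = -0.4571%
Mean R_m = (5.6 + 10.3 + 4.0 − 2.5 − 0.6 − 7.8 − 8.4) / 7 = 0.0857%
Σ(R_i − R̄_i)(R_m − R̄_m) = 387.1543  ⇒  Cov = 387.1543 / 6 = 64.5257
Σ(R_m − R̄_m)² = 291.4086  ⇒  Var(R_m) = 291.4086 / 6 = 48.5681
β = Cov / Var(R_m) = 64.5257 / 48.5681 = 1.3286
MRP = 11.01% − 5.34% = 5.67%
E(R) = R_f + β × MRP = 5.34% + 1.3286 × 5.67% = 12.87%

12.87%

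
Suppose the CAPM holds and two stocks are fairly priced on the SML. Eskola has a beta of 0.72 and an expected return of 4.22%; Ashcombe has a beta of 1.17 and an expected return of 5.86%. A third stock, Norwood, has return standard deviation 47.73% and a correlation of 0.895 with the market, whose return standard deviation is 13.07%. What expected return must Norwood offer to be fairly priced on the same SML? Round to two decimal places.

MRP = (5.86% − 4.22%) / (1.17 − 0.72) = 3.6444%
R_f = 4.22% − 0.72 × 3.6444% = 1.5960%
β_Norwood = ρ·σ_i/σ_m = 0.895 × 47.73 / 13.07 = 3.2684
E(R_Norwood) = R_f + β × MRP = 1.5960% + 3.2684 × 3.6444% = 13.51%

13.51%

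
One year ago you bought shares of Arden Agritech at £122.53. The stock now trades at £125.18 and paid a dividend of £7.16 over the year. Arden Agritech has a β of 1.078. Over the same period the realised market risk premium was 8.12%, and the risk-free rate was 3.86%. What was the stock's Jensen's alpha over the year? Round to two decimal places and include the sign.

-4.61%

Realised HPR = (P1 + D1 − P0) / P0 = (125.18 + 7.16 − 122.53) / 122.53 = 9.81 / 122.53 = 8.0062%
CAPM required = R_f + β·MRP = 3.86% + 1.078 × 8.12% = 12.61336%
α = realised − required = 8.0062% − 12.61336% = -4.61%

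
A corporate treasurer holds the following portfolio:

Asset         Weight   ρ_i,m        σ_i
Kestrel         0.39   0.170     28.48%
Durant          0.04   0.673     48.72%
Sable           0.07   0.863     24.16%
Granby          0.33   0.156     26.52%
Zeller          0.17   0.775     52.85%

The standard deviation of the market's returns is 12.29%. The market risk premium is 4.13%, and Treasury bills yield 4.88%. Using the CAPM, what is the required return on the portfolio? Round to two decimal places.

9.24%

β_Kestrel = 0.170 × 28.48% / 12.29% = 0.3939
β_Durant = 0.673 × 48.72% / 12.29% = 2.6679
β_Sable = 0.863 × 24.16% / 12.29% = 1.6965
β_Granby = 0.156 × 26.52% / 12.29% = 0.3366
β_Zeller = 0.775 × 52.85% / 12.29% = 3.3327
β_P = Σ w_i β_i = 0.39×0.3939 + 0.04×2.6679 + 0.07×1.6965 + 0.33×0.3366 + 0.17×3.3327 = 1.0567
E(R_P) = R_f + β_P × MRP = 4.88% + 1.0567 × 4.13% = 9.24%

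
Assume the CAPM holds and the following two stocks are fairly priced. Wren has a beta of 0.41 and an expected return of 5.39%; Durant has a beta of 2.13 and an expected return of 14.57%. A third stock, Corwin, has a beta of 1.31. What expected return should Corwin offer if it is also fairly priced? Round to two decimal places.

10.19%

MRP (SML slope) = (14.57% − 5.39%) / (2.13 − 0.41) = 9.18% / 1.72 = 5.3372%
R_f (intercept) = 5.39% − 0.41 × 5.3372% = 3.2017%
E(R_Corwin) = R_f + β × MRP = 3.2017% + 1.31 × 5.3372% = 10.19%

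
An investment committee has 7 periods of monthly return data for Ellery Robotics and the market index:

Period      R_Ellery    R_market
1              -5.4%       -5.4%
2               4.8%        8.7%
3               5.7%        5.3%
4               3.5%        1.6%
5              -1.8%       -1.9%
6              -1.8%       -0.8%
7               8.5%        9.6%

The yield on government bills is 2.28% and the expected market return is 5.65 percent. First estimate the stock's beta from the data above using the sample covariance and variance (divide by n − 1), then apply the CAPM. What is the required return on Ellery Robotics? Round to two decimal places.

5.12%

Mean R_i = (-5.4 + 4.8 + 5.7 + 3.5 − 1.8 − 1.8 + 8.5) / 7 = 1.9286%
Mean R_m = (-5.4 + 8.7 + 5.3 + 1.6 − 1.9 − 0.8 + 9.6) / 7 = 2.4429%
Σ(R_i − R̄_i)(R_m − R̄_m) = 160.2114  ⇒  Cov = 160.2114 / 6 = 26.7019
Σ(R_m − R̄_m)² = 190.1371  ⇒  Var(R_m) = 190.1371 / 6 = 31.6895
β = Cov / Var(R_m) = 26.7019 / 31.6895 = 0.8426
MRP = 5.65% − 2.28% = 3.37%
E(R) = R_f + β × MRP = 2.28% + 0.8426 × 3.37% = 5.12%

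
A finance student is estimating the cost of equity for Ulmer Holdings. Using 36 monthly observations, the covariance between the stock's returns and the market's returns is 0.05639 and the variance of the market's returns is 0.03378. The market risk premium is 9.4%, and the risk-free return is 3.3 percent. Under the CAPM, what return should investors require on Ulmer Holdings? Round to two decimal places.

β = Cov(R_i, R_m) / Var(R_m) = 0.05639 / 0.03378 = 1.6693
E(R) = R_f + β × MRP = 3.3% + 1.6693 × 9.4% = 18.99%

18.99%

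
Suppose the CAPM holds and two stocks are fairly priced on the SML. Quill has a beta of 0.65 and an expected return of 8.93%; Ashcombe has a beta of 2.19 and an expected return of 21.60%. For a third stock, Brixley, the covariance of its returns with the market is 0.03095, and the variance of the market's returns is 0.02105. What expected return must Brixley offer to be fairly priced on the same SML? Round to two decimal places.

15.68%

MRP = (21.60% − 8.93%) / (2.19 − 0.65) = 8.2273%
R_f = 8.93% − 0.65 × 8.2273% = 3.5823%
β_Brixley = Cov / Var(R_m) = 0.03095 / 0.02105 = 1.4703
E(R_Brixley) = R_f + β × MRP = 3.5823% + 1.4703 × 8.2273% = 15.68%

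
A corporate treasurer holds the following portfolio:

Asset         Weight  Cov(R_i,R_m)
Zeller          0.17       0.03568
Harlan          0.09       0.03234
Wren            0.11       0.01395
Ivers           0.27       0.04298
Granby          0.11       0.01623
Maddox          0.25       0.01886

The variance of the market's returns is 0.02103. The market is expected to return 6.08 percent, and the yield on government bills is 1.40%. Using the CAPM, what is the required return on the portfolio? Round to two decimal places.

β_Zeller = 0.03568 / 0.02103 = 1.6966
β_Harlan = 0.03234 / 0.02103 = 1.5378
β_Wren = 0.01395 / 0.02103 = 0.6633
β_Ivers = 0.04298 / 0.02103 = 2.0437
β_Granby = 0.01623 / 0.02103 = 0.7718
β_Maddox = 0.01886 / 0.02103 = 0.8968
β_P = Σ w_i β_i = 0.17×1.6966 + 0.09×1.5378 + 0.11×0.6633 + 0.27×2.0437 + 0.11×0.7718 + 0.25×0.8968 = 1.3607
MRP = 6.08% − 1.40% = 4.68%
E(R_P) = R_f + β_P × MRP = 1.40% + 1.3607 × 4.68% = 7.77%

7.77%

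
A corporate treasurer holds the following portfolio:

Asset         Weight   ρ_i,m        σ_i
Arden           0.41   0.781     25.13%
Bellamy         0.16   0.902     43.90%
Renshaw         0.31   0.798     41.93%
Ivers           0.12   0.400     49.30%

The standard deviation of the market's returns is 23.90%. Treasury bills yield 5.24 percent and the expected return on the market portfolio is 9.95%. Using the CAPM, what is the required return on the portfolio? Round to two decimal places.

β_Arden = 0.781 × 25.13% / 23.90% = 0.8212
β_Bellamy = 0.902 × 43.90% / 23.90% = 1.6568
β_Renshaw = 0.798 × 41.93% / 23.90% = 1.4000
β_Ivers = 0.400 × 49.30% / 23.90% = 0.8251
β_P = Σ w_i β_i = 0.41×0.8212 + 0.16×1.6568 + 0.31×1.4000 + 0.12×0.8251 = 1.1348
MRP = 9.95% − 5.24% = 4.71%
E(R_P) = R_f + β_P × MRP = 5.24% + 1.1348 × 4.71% = 10.58%

10.58%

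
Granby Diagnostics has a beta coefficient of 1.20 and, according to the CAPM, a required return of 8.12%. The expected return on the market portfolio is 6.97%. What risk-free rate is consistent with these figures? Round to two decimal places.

E(R) = R_f + β(E(R_m) − R_f) = R_f(1 − β) + β·E(R_m)
8.12% = R_f × (1 − 1.20) + 1.20 × 6.97%
8.12% = R_f × -0.20 + 8.3640%
R_f = (8.12% − 8.3640%) / -0.20 = 1.22%

1.22%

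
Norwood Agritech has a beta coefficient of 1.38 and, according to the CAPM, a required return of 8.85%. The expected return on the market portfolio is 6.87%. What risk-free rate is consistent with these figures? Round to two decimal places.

E(R) = R_f + β(E(R_m) − R_f) = R_f(1 − β) + β·E(R_m)
8.85% = R_f × (1 − 1.38) + 1.38 × 6.87%
8.85% = R_f × -0.38 + 9.4806%
R_f = (8.85% − 9.4806%) / -0.38 = 1.66%

1.66%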